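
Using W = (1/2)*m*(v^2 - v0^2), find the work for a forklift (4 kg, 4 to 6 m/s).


Given: m = 4 kg, v0 = 4 m/s, v = 6 m/s
Using W = (1/2)*m*(v^2 - v0^2)
v^2 = 6^2 = 36
v0^2 = 4^2 = 16
v^2 - v0^2 = 36 - 16 = 20
W = (1/2)*4*20 = 40 J

40 J


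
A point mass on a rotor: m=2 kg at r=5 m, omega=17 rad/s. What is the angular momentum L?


Given: m = 2 kg, r = 5 m, omega = 17 rad/s
For a point mass: I = m*r^2
I = 2*5^2 = 2*25 = 50
L = I*omega = 50*17
L = 850 kg*m^2/s

850 kg*m^2/s


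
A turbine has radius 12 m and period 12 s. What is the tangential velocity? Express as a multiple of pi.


Given: radius r = 12 m, period T = 12 s
Using v = 2*pi*r / T
v = 2*pi*12 / 12
v = 24*pi / 12
v = 2*pi m/s

2*pi m/s


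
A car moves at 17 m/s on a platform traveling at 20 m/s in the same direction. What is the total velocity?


Given: object velocity = 17 m/s, platform velocity = 20 m/s (same direction)
Using classical velocity addition: v_total = v_object + v_platform
v_total = 17 + 20
v_total = 37 m/s

37 m/s


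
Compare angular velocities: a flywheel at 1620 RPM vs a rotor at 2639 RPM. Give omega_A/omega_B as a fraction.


Given: RPM_A = 1620, RPM_B = 2639
omega = 2*pi*RPM/60, so omega_A/omega_B = RPM_A / RPM_B
omega_A/omega_B = 1620 / 2639
omega_A/omega_B = 1620/2639

1620/2639


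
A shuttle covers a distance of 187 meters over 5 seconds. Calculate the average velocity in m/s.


Given: distance d = 187 m, time t = 5 s
Using v = d / t
v = 187 / 5
v = 187/5 m/s

187/5 m/s


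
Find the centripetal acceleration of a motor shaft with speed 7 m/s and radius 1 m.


Given: v = 7 m/s, r = 1 m
Using a_c = v^2 / r
a_c = 7^2 / 1
a_c = 49 / 1
a_c = 49 m/s^2

49 m/s^2


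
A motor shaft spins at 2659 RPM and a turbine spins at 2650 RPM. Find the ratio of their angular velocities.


Given: RPM_A = 2659, RPM_B = 2650
omega = 2*pi*RPM/60, so omega_A/omega_B = RPM_A / RPM_B
omega_A/omega_B = 2659 / 2650
omega_A/omega_B = 2659/2650

2659/2650


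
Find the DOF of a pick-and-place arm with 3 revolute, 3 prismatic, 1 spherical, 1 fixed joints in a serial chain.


Given: serial robot with 3 revolute, 3 prismatic, 1 spherical, 1 fixed joints
DOF contribution per joint type: revolute=1, prismatic=1, spherical=3, fixed=0
DOF = 3*1 + 3*1 + 1*3 + 1*0
DOF = 9

9


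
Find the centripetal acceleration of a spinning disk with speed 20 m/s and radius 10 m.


Given: v = 20 m/s, r = 10 m
Using a_c = v^2 / r
a_c = 20^2 / 10
a_c = 400 / 10
a_c = 40 m/s^2

40 m/s^2


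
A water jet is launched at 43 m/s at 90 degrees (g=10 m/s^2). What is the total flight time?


Given: v0 = 43 m/s, theta = 90 deg, g = 10 m/s^2
sin(90) = 1
Using T = 2*v0*sin(theta) / g
T = 2*43*1 / 10
T = 86 / 10
T = 43/5 s

43/5 s


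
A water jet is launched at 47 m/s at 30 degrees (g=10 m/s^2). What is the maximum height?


Given: v0 = 47 m/s, theta = 30 deg, g = 10 m/s^2
sin^2(30) = 1/4
Using H = v0^2 * sin^2(theta) / (2*g)
H = 47^2 * 1/4 / (2*10)
H = 2209 * 1/4 / 20
H = 2209/4 / 20
H = 2209/80 m

2209/80 m


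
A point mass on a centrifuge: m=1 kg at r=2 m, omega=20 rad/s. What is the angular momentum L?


Given: m = 1 kg, r = 2 m, omega = 20 rad/s
For a point mass: I = m*r^2
I = 1*2^2 = 1*4 = 4
L = I*omega = 4*20
L = 80 kg*m^2/s

80 kg*m^2/s


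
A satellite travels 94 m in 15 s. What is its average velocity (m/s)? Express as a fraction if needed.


Given: distance d = 94 m, time t = 15 s
Using v = d / t
v = 94 / 15
v = 94/15 m/s

94/15 m/s


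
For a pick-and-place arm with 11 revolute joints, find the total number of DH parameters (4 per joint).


Given: 11 joints, 4 DH parameters per joint (d, theta, a, alpha)
Total DH parameters = number_of_joints * 4
Total = 11 * 4
Total = 44

44


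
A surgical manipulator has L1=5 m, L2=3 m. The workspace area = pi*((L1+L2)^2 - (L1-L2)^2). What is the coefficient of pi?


Given: L1 = 5, L2 = 3
(L1+L2)^2 = (8)^2 = 64
(L1-L2)^2 = (2)^2 = 4
Difference = 64 - 4 = 60
This equals 4*L1*L2 = 4*5*3 = 60
Workspace area = 60*pi

60


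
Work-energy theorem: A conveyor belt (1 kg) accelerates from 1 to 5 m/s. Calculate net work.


Given: m = 1 kg, v0 = 1 m/s, v = 5 m/s
Using W = (1/2)*m*(v^2 - v0^2)
v^2 = 5^2 = 25
v0^2 = 1^2 = 1
v^2 - v0^2 = 25 - 1 = 24
W = (1/2)*1*24 = 12 J

12 J


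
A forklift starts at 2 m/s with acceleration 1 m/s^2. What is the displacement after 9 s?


Given: v0 = 2 m/s, a = 1 m/s^2, t = 9 s
Using s = v0*t + (1/2)*a*t^2
s = 2*9 + (1/2)*1*9^2
s = 18 + (1/2)*81
s = 18 + 81/2
s = 117/2

117/2 m


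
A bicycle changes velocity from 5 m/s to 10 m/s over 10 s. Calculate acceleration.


Given: initial velocity v0 = 5 m/s, final velocity v = 10 m/s, time t = 10 s
Using a = (v - v0) / t
a = (10 - 5) / 10
a = 5 / 10
a = 1/2 m/s^2

1/2 m/s^2


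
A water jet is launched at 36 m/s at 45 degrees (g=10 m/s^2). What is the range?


Given: v0 = 36 m/s, theta = 45 deg, g = 10 m/s^2
sin(2*45) = sin(90) = 1
Using R = v0^2 * sin(2*theta) / g
R = 36^2 * 1 / 10
R = 1296 / 10
R = 648/5 m

648/5 m


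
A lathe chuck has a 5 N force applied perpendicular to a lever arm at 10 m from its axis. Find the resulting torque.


Given: F = 5 N, r = 10 m, angle = 90 deg (perpendicular)
Using tau = F * r * sin(90)
sin(90) = 1
tau = 5 * 10 * 1
tau = 50 Nm

50 Nm


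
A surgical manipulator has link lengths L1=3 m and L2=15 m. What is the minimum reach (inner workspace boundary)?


Given: L1 = 3 m, L2 = 15 m
For a 2-link planar arm, min reach = |L1 - L2| (second link folded back)
Min reach = |3 - 15|
Min reach = 12 m

12 m


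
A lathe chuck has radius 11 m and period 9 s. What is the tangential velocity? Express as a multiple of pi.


Given: radius r = 11 m, period T = 9 s
Using v = 2*pi*r / T
v = 2*pi*11 / 9
v = 22*pi / 9
v = 22/9*pi m/s

22/9*pi m/s


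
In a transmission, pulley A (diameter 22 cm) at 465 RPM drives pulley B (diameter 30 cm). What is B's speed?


Given: D1 = 22 cm, w1 = 465 RPM, D2 = 30 cm
Using D1*w1 = D2*w2
w2 = D1*w1 / D2
w2 = 22*465 / 30
w2 = 10230 / 30
w2 = 341 RPM

341 RPM


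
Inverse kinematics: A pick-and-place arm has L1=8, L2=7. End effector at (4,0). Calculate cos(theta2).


Given: L1 = 8, L2 = 7, target (x, y) = (4, 0)
Using cos(theta2) = (x^2 + y^2 - L1^2 - L2^2) / (2*L1*L2)
x^2 + y^2 = 4^2 + 0 = 16
L1^2 + L2^2 = 64 + 49 = 113
Numerator = 16 - 113 = -97
Denominator = 2*8*7 = 112
cos(theta2) = -97/112 = -97/112

-97/112


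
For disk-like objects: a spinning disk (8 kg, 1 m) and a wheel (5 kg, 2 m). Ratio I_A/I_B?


Given: M1=8 kg, R1=1 m, M2=5 kg, R2=2 m
For a disk: I = (1/2)*M*R^2, so I_A/I_B = (M1*R1^2)/(M2*R2^2)
M1*R1^2 = 8*1 = 8
M2*R2^2 = 5*4 = 20
I_A/I_B = 8/20 = 2/5

2/5


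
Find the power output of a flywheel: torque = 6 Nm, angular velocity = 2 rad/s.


Given: tau = 6 Nm, omega = 2 rad/s
Using P = tau * omega
P = 6 * 2
P = 12 W

12 W


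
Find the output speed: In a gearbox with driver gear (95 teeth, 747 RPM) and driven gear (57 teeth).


Given: N1 = 95 teeth, w1 = 747 RPM, N2 = 57 teeth
Using N1*w1 = N2*w2
w2 = N1*w1 / N2
w2 = 95*747 / 57
w2 = 70965 / 57
w2 = 1245 RPM

1245 RPM


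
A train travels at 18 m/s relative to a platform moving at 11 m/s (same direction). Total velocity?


Given: object velocity = 18 m/s, platform velocity = 11 m/s (same direction)
Using classical velocity addition: v_total = v_object + v_platform
v_total = 18 + 11
v_total = 29 m/s

29 m/s


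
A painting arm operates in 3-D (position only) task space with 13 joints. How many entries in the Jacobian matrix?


Given: task space dimension = 3, joints = 13
Jacobian is a 3 x 13 matrix
Total entries = rows * columns
Total = 3 * 13
Total = 39

39


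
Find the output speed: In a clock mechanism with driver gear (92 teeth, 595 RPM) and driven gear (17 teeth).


Given: N1 = 92 teeth, w1 = 595 RPM, N2 = 17 teeth
Using N1*w1 = N2*w2
w2 = N1*w1 / N2
w2 = 92*595 / 17
w2 = 54740 / 17
w2 = 3220 RPM

3220 RPM


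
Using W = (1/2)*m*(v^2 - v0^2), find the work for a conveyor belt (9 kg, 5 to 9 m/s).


Given: m = 9 kg, v0 = 5 m/s, v = 9 m/s
Using W = (1/2)*m*(v^2 - v0^2)
v^2 = 9^2 = 81
v0^2 = 5^2 = 25
v^2 - v0^2 = 81 - 25 = 56
W = (1/2)*9*56 = 252 J

252 J


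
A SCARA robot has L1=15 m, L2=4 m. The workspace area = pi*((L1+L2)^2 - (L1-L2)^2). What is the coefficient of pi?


Given: L1 = 15, L2 = 4
(L1+L2)^2 = (19)^2 = 361
(L1-L2)^2 = (11)^2 = 121
Difference = 361 - 121 = 240
This equals 4*L1*L2 = 4*15*4 = 240
Workspace area = 240*pi

240


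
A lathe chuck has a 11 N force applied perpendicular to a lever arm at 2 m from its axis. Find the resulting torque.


Given: F = 11 N, r = 2 m, angle = 90 deg (perpendicular)
Using tau = F * r * sin(90)
sin(90) = 1
tau = 11 * 2 * 1
tau = 22 Nm

22 Nm


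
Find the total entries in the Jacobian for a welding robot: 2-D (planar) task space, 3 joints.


Given: task space dimension = 2, joints = 3
Jacobian is a 2 x 3 matrix
Total entries = rows * columns
Total = 2 * 3
Total = 6

6


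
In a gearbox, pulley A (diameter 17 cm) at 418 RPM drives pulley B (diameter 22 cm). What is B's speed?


Given: D1 = 17 cm, w1 = 418 RPM, D2 = 22 cm
Using D1*w1 = D2*w2
w2 = D1*w1 / D2
w2 = 17*418 / 22
w2 = 7106 / 22
w2 = 323 RPM

323 RPM


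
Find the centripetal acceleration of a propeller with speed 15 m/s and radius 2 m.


Given: v = 15 m/s, r = 2 m
Using a_c = v^2 / r
a_c = 15^2 / 2
a_c = 225 / 2
a_c = 225/2 m/s^2

225/2 m/s^2


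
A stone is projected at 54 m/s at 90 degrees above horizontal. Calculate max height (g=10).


Given: v0 = 54 m/s, theta = 90 deg, g = 10 m/s^2
sin^2(90) = 1
Using H = v0^2 * sin^2(theta) / (2*g)
H = 54^2 * 1 / (2*10)
H = 2916 * 1 / 20
H = 2916 / 20
H = 729/5 m

729/5 m


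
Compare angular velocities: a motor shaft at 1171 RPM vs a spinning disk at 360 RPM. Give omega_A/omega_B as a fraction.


Given: RPM_A = 1171, RPM_B = 360
omega = 2*pi*RPM/60, so omega_A/omega_B = RPM_A / RPM_B
omega_A/omega_B = 1171 / 360
omega_A/omega_B = 1171/360

1171/360


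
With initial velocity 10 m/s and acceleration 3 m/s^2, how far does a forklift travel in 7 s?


Given: v0 = 10 m/s, a = 3 m/s^2, t = 7 s
Using s = v0*t + (1/2)*a*t^2
s = 10*7 + (1/2)*3*7^2
s = 70 + (1/2)*147
s = 70 + 147/2
s = 287/2

287/2 m


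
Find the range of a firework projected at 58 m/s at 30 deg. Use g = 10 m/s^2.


Given: v0 = 58 m/s, theta = 30 deg, g = 10 m/s^2
sin(2*30) = sin(60) = sqrt(3)/2
Using R = v0^2 * sin(2*theta) / g
R = 58^2 * (sqrt(3)/2) / 10
R = 3364 * sqrt(3) / 20
R = 841/5*sqrt(3) m

841/5*sqrt(3) m


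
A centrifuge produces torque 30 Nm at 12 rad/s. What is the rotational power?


Given: tau = 30 Nm, omega = 12 rad/s
Using P = tau * omega
P = 30 * 12
P = 360 W

360 W


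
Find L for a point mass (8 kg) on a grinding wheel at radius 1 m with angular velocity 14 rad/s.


Given: m = 8 kg, r = 1 m, omega = 14 rad/s
For a point mass: I = m*r^2
I = 8*1^2 = 8*1 = 8
L = I*omega = 8*14
L = 112 kg*m^2/s

112 kg*m^2/s


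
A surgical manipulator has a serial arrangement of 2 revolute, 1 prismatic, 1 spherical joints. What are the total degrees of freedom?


Given: serial robot with 2 revolute, 1 prismatic, 1 spherical joints
DOF contribution per joint type: revolute=1, prismatic=1, spherical=3, fixed=0
DOF = 2*1 + 1*1 + 1*3
DOF = 6

6


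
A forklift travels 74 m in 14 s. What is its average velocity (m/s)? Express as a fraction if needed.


Given: distance d = 74 m, time t = 14 s
Using v = d / t
v = 74 / 14
v = 37/7 m/s

37/7 m/s


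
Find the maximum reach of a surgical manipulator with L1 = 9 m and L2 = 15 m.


Given: L1 = 9 m, L2 = 15 m
For a 2-link planar arm, max reach = L1 + L2 (fully extended)
Max reach = 9 + 15
Max reach = 24 m

24 m


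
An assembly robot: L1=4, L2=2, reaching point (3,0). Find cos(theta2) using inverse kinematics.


Given: L1 = 4, L2 = 2, target (x, y) = (3, 0)
Using cos(theta2) = (x^2 + y^2 - L1^2 - L2^2) / (2*L1*L2)
x^2 + y^2 = 3^2 + 0 = 9
L1^2 + L2^2 = 16 + 4 = 20
Numerator = 9 - 20 = -11
Denominator = 2*4*2 = 16
cos(theta2) = -11/16 = -11/16

-11/16


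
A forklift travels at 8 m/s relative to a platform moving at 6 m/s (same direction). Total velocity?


Given: object velocity = 8 m/s, platform velocity = 6 m/s (same direction)
Using classical velocity addition: v_total = v_object + v_platform
v_total = 8 + 6
v_total = 14 m/s

14 m/s


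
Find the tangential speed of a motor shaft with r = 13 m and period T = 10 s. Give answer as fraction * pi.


Given: radius r = 13 m, period T = 10 s
Using v = 2*pi*r / T
v = 2*pi*13 / 10
v = 26*pi / 10
v = 13/5*pi m/s

13/5*pi m/s


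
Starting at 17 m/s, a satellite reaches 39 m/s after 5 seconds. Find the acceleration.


Given: initial velocity v0 = 17 m/s, final velocity v = 39 m/s, time t = 5 s
Using a = (v - v0) / t
a = (39 - 17) / 5
a = 22 / 5
a = 22/5 m/s^2

22/5 m/s^2


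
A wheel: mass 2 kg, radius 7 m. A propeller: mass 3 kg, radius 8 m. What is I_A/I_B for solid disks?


Given: M1=2 kg, R1=7 m, M2=3 kg, R2=8 m
For a disk: I = (1/2)*M*R^2, so I_A/I_B = (M1*R1^2)/(M2*R2^2)
M1*R1^2 = 2*49 = 98
M2*R2^2 = 3*64 = 192
I_A/I_B = 98/192 = 49/96

49/96


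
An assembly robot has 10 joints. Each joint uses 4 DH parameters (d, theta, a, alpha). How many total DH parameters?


Given: 10 joints, 4 DH parameters per joint (d, theta, a, alpha)
Total DH parameters = number_of_joints * 4
Total = 10 * 4
Total = 40

40


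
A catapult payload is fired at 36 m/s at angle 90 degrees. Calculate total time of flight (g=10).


Given: v0 = 36 m/s, theta = 90 deg, g = 10 m/s^2
sin(90) = 1
Using T = 2*v0*sin(theta) / g
T = 2*36*1 / 10
T = 72 / 10
T = 36/5 s

36/5 s


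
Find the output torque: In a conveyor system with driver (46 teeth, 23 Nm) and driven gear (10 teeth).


Given: N1 = 46, N2 = 10, T1 = 23 Nm
Using T2/T1 = N2/N1
T2 = T1 * N2 / N1
T2 = 23 * 10 / 46
T2 = 230 / 46
T2 = 5 Nm

5 Nm


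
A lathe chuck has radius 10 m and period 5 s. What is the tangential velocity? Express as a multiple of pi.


Given: radius r = 10 m, period T = 5 s
Using v = 2*pi*r / T
v = 2*pi*10 / 5
v = 20*pi / 5
v = 4*pi m/s

4*pi m/s


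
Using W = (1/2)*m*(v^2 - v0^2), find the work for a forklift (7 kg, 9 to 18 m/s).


Given: m = 7 kg, v0 = 9 m/s, v = 18 m/s
Using W = (1/2)*m*(v^2 - v0^2)
v^2 = 18^2 = 324
v0^2 = 9^2 = 81
v^2 - v0^2 = 324 - 81 = 243
W = (1/2)*7*243 = 1701/2 J

1701/2 J


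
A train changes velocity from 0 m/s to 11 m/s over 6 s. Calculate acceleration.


Given: initial velocity v0 = 0 m/s, final velocity v = 11 m/s, time t = 6 s
Using a = (v - v0) / t
a = (11 - 0) / 6
a = 11 / 6
a = 11/6 m/s^2

11/6 m/s^2


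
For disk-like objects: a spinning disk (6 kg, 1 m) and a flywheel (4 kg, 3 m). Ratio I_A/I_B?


Given: M1=6 kg, R1=1 m, M2=4 kg, R2=3 m
For a disk: I = (1/2)*M*R^2, so I_A/I_B = (M1*R1^2)/(M2*R2^2)
M1*R1^2 = 6*1 = 6
M2*R2^2 = 4*9 = 36
I_A/I_B = 6/36 = 1/6

1/6


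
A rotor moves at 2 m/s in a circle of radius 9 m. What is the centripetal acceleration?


Given: v = 2 m/s, r = 9 m
Using a_c = v^2 / r
a_c = 2^2 / 9
a_c = 4 / 9
a_c = 4/9 m/s^2

4/9 m/s^2


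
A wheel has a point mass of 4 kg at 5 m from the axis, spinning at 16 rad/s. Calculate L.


Given: m = 4 kg, r = 5 m, omega = 16 rad/s
For a point mass: I = m*r^2
I = 4*5^2 = 4*25 = 100
L = I*omega = 100*16
L = 1600 kg*m^2/s

1600 kg*m^2/s


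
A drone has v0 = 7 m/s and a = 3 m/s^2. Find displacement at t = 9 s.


Given: v0 = 7 m/s, a = 3 m/s^2, t = 9 s
Using s = v0*t + (1/2)*a*t^2
s = 7*9 + (1/2)*3*9^2
s = 63 + (1/2)*243
s = 63 + 243/2
s = 369/2

369/2 m


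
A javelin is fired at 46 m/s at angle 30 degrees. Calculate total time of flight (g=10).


Given: v0 = 46 m/s, theta = 30 deg, g = 10 m/s^2
sin(30) = 1/2
Using T = 2*v0*sin(theta) / g
T = 2*46*1/2 / 10
T = 46 / 10
T = 23/5 s

23/5 s


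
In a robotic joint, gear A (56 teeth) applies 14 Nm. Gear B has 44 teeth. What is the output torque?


Given: N1 = 56, N2 = 44, T1 = 14 Nm
Using T2/T1 = N2/N1
T2 = T1 * N2 / N1
T2 = 14 * 44 / 56
T2 = 616 / 56
T2 = 11 Nm

11 Nm


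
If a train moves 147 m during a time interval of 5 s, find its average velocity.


Given: distance d = 147 m, time t = 5 s
Using v = d / t
v = 147 / 5
v = 147/5 m/s

147/5 m/s


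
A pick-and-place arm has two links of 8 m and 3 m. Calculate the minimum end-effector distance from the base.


Given: L1 = 8 m, L2 = 3 m
For a 2-link planar arm, min reach = |L1 - L2| (second link folded back)
Min reach = |8 - 3|
Min reach = 5 m

5 m


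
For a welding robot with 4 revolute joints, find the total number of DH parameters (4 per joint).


Given: 4 joints, 4 DH parameters per joint (d, theta, a, alpha)
Total DH parameters = number_of_joints * 4
Total = 4 * 4
Total = 16

16


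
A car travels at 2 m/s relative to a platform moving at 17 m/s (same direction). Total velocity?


Given: object velocity = 2 m/s, platform velocity = 17 m/s (same direction)
Using classical velocity addition: v_total = v_object + v_platform
v_total = 2 + 17
v_total = 19 m/s

19 m/s


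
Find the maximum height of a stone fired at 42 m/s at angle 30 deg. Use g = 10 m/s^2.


Given: v0 = 42 m/s, theta = 30 deg, g = 10 m/s^2
sin^2(30) = 1/4
Using H = v0^2 * sin^2(theta) / (2*g)
H = 42^2 * 1/4 / (2*10)
H = 1764 * 1/4 / 20
H = 441 / 20
H = 441/20 m

441/20 m


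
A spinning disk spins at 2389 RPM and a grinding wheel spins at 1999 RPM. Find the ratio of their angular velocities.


Given: RPM_A = 2389, RPM_B = 1999
omega = 2*pi*RPM/60, so omega_A/omega_B = RPM_A / RPM_B
omega_A/omega_B = 2389 / 1999
omega_A/omega_B = 2389/1999

2389/1999


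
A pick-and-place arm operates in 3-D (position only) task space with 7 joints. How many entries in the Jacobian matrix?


Given: task space dimension = 3, joints = 7
Jacobian is a 3 x 7 matrix
Total entries = rows * columns
Total = 3 * 7
Total = 21

21


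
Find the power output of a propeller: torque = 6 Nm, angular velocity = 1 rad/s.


Given: tau = 6 Nm, omega = 1 rad/s
Using P = tau * omega
P = 6 * 1
P = 6 W

6 W


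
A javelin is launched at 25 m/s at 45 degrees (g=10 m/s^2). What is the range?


Given: v0 = 25 m/s, theta = 45 deg, g = 10 m/s^2
sin(2*45) = sin(90) = 1
Using R = v0^2 * sin(2*theta) / g
R = 25^2 * 1 / 10
R = 625 / 10
R = 125/2 m

125/2 m


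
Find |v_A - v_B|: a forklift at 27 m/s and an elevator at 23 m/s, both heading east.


Given: v_A = 27 m/s east, v_B = 23 m/s east
Both move in the same direction; relative speed = |v_A - v_B|
|27 - 23| = |4|
= 4 m/s

4 m/s


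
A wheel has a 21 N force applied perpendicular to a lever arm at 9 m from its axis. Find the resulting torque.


Given: F = 21 N, r = 9 m, angle = 90 deg (perpendicular)
Using tau = F * r * sin(90)
sin(90) = 1
tau = 21 * 9 * 1
tau = 189 Nm

189 Nm


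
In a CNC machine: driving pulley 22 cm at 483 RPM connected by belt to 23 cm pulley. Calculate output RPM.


Given: D1 = 22 cm, w1 = 483 RPM, D2 = 23 cm
Using D1*w1 = D2*w2
w2 = D1*w1 / D2
w2 = 22*483 / 23
w2 = 10626 / 23
w2 = 462 RPM

462 RPM


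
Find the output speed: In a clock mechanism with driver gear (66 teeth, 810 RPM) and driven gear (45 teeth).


Given: N1 = 66 teeth, w1 = 810 RPM, N2 = 45 teeth
Using N1*w1 = N2*w2
w2 = N1*w1 / N2
w2 = 66*810 / 45
w2 = 53460 / 45
w2 = 1188 RPM

1188 RPM


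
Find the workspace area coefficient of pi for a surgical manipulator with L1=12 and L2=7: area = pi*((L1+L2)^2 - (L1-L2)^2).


Given: L1 = 12, L2 = 7
(L1+L2)^2 = (19)^2 = 361
(L1-L2)^2 = (5)^2 = 25
Difference = 361 - 25 = 336
This equals 4*L1*L2 = 4*12*7 = 336
Workspace area = 336*pi

336


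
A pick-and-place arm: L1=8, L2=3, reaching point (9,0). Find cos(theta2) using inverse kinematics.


Given: L1 = 8, L2 = 3, target (x, y) = (9, 0)
Using cos(theta2) = (x^2 + y^2 - L1^2 - L2^2) / (2*L1*L2)
x^2 + y^2 = 9^2 + 0 = 81
L1^2 + L2^2 = 64 + 9 = 73
Numerator = 81 - 73 = 8
Denominator = 2*8*3 = 48
cos(theta2) = 8/48 = 1/6

1/6


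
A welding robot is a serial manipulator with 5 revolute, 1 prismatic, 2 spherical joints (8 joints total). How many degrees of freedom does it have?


Given: serial robot with 5 revolute, 1 prismatic, 2 spherical joints
DOF contribution per joint type: revolute=1, prismatic=1, spherical=3, fixed=0
DOF = 5*1 + 1*1 + 2*3
DOF = 12

12


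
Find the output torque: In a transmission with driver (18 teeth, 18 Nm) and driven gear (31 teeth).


Given: N1 = 18, N2 = 31, T1 = 18 Nm
Using T2/T1 = N2/N1
T2 = T1 * N2 / N1
T2 = 18 * 31 / 18
T2 = 558 / 18
T2 = 31 Nm

31 Nm


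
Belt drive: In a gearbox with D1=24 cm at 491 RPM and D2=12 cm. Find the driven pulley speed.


Given: D1 = 24 cm, w1 = 491 RPM, D2 = 12 cm
Using D1*w1 = D2*w2
w2 = D1*w1 / D2
w2 = 24*491 / 12
w2 = 11784 / 12
w2 = 982 RPM

982 RPM


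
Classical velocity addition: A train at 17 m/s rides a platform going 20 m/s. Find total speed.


Given: object velocity = 17 m/s, platform velocity = 20 m/s (same direction)
Using classical velocity addition: v_total = v_object + v_platform
v_total = 17 + 20
v_total = 37 m/s

37 m/s


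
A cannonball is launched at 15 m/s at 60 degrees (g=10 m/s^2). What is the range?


Given: v0 = 15 m/s, theta = 60 deg, g = 10 m/s^2
sin(2*60) = sin(120) = sqrt(3)/2
Using R = v0^2 * sin(2*theta) / g
R = 15^2 * (sqrt(3)/2) / 10
R = 225 * sqrt(3) / 20
R = 45/4*sqrt(3) m

45/4*sqrt(3) m


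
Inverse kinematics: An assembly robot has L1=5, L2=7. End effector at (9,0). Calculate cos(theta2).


Given: L1 = 5, L2 = 7, target (x, y) = (9, 0)
Using cos(theta2) = (x^2 + y^2 - L1^2 - L2^2) / (2*L1*L2)
x^2 + y^2 = 9^2 + 0 = 81
L1^2 + L2^2 = 25 + 49 = 74
Numerator = 81 - 74 = 7
Denominator = 2*5*7 = 70
cos(theta2) = 7/70 = 1/10

1/10


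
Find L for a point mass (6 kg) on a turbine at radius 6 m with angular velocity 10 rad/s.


Given: m = 6 kg, r = 6 m, omega = 10 rad/s
For a point mass: I = m*r^2
I = 6*6^2 = 6*36 = 216
L = I*omega = 216*10
L = 2160 kg*m^2/s

2160 kg*m^2/s


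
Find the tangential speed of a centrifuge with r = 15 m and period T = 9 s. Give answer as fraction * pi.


Given: radius r = 15 m, period T = 9 s
Using v = 2*pi*r / T
v = 2*pi*15 / 9
v = 30*pi / 9
v = 10/3*pi m/s

10/3*pi m/s


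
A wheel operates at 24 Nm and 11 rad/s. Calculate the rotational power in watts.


Given: tau = 24 Nm, omega = 11 rad/s
Using P = tau * omega
P = 24 * 11
P = 264 W

264 W


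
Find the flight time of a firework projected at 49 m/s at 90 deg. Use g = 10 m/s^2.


Given: v0 = 49 m/s, theta = 90 deg, g = 10 m/s^2
sin(90) = 1
Using T = 2*v0*sin(theta) / g
T = 2*49*1 / 10
T = 98 / 10
T = 49/5 s

49/5 s


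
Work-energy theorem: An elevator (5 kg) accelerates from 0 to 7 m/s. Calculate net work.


Given: m = 5 kg, v0 = 0 m/s, v = 7 m/s
Using W = (1/2)*m*(v^2 - v0^2)
v^2 = 7^2 = 49
v0^2 = 0^2 = 0
v^2 - v0^2 = 49 - 0 = 49
W = (1/2)*5*49 = 245/2 J

245/2 J


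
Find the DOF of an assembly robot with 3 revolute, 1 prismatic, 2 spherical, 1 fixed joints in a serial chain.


Given: serial robot with 3 revolute, 1 prismatic, 2 spherical, 1 fixed joints
DOF contribution per joint type: revolute=1, prismatic=1, spherical=3, fixed=0
DOF = 3*1 + 1*1 + 2*3 + 1*0
DOF = 10

10


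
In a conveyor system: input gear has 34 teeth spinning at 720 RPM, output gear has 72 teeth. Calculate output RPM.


Given: N1 = 34 teeth, w1 = 720 RPM, N2 = 72 teeth
Using N1*w1 = N2*w2
w2 = N1*w1 / N2
w2 = 34*720 / 72
w2 = 24480 / 72
w2 = 340 RPM

340 RPM


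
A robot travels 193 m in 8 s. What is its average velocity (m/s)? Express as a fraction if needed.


Given: distance d = 193 m, time t = 8 s
Using v = d / t
v = 193 / 8
v = 193/8 m/s

193/8 m/s


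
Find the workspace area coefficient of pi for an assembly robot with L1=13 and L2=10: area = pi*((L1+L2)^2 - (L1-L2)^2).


Given: L1 = 13, L2 = 10
(L1+L2)^2 = (23)^2 = 529
(L1-L2)^2 = (3)^2 = 9
Difference = 529 - 9 = 520
This equals 4*L1*L2 = 4*13*10 = 520
Workspace area = 520*pi

520


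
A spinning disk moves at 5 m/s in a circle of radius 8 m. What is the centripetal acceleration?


Given: v = 5 m/s, r = 8 m
Using a_c = v^2 / r
a_c = 5^2 / 8
a_c = 25 / 8
a_c = 25/8 m/s^2

25/8 m/s^2


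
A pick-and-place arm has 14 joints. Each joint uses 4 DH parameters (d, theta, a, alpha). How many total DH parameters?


Given: 14 joints, 4 DH parameters per joint (d, theta, a, alpha)
Total DH parameters = number_of_joints * 4
Total = 14 * 4
Total = 56

56


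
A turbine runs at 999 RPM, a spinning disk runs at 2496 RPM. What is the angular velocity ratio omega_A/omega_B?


Given: RPM_A = 999, RPM_B = 2496
omega = 2*pi*RPM/60, so omega_A/omega_B = RPM_A / RPM_B
omega_A/omega_B = 999 / 2496
omega_A/omega_B = 333/832

333/832


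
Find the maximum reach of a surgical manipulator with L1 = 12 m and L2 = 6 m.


Given: L1 = 12 m, L2 = 6 m
For a 2-link planar arm, max reach = L1 + L2 (fully extended)
Max reach = 12 + 6
Max reach = 18 m

18 m


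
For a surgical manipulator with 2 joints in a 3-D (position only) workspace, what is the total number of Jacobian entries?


Given: task space dimension = 3, joints = 2
Jacobian is a 3 x 2 matrix
Total entries = rows * columns
Total = 3 * 2
Total = 6

6


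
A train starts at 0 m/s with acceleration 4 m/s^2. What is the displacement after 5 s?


Given: v0 = 0 m/s, a = 4 m/s^2, t = 5 s
Using s = v0*t + (1/2)*a*t^2
s = 0*5 + (1/2)*4*5^2
s = 0 + (1/2)*100
s = 0 + 50
s = 50

50 m


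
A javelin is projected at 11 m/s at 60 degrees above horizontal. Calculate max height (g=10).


Given: v0 = 11 m/s, theta = 60 deg, g = 10 m/s^2
sin^2(60) = 3/4
Using H = v0^2 * sin^2(theta) / (2*g)
H = 11^2 * 3/4 / (2*10)
H = 121 * 3/4 / 20
H = 363/4 / 20
H = 363/80 m

363/80 m


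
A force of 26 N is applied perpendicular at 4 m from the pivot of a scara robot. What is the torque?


Given: F = 26 N, r = 4 m, angle = 90 deg (perpendicular)
Using tau = F * r * sin(90)
sin(90) = 1
tau = 26 * 4 * 1
tau = 104 Nm

104 Nm


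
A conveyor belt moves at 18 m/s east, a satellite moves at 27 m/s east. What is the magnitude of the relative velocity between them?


Given: v_A = 18 m/s east, v_B = 27 m/s east
Both move in the same direction; relative speed = |v_A - v_B|
|18 - 27| = |-9|
= 9 m/s

9 m/s


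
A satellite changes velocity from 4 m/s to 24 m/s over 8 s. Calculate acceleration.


Given: initial velocity v0 = 4 m/s, final velocity v = 24 m/s, time t = 8 s
Using a = (v - v0) / t
a = (24 - 4) / 8
a = 20 / 8
a = 5/2 m/s^2

5/2 m/s^2


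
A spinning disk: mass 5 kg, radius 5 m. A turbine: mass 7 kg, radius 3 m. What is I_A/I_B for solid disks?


Given: M1=5 kg, R1=5 m, M2=7 kg, R2=3 m
For a disk: I = (1/2)*M*R^2, so I_A/I_B = (M1*R1^2)/(M2*R2^2)
M1*R1^2 = 5*25 = 125
M2*R2^2 = 7*9 = 63
I_A/I_B = 125/63 = 125/63

125/63


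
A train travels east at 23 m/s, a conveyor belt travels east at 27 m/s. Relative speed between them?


Given: v_A = 23 m/s east, v_B = 27 m/s east
Both move in the same direction; relative speed = |v_A - v_B|
|23 - 27| = |-4|
= 4 m/s

4 m/s


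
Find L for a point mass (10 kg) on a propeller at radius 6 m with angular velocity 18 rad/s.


Given: m = 10 kg, r = 6 m, omega = 18 rad/s
For a point mass: I = m*r^2
I = 10*6^2 = 10*36 = 360
L = I*omega = 360*18
L = 6480 kg*m^2/s

6480 kg*m^2/s


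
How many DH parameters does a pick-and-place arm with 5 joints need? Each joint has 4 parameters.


Given: 5 joints, 4 DH parameters per joint (d, theta, a, alpha)
Total DH parameters = number_of_joints * 4
Total = 5 * 4
Total = 20

20


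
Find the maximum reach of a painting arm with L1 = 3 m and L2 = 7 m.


Given: L1 = 3 m, L2 = 7 m
For a 2-link planar arm, max reach = L1 + L2 (fully extended)
Max reach = 3 + 7
Max reach = 10 m

10 m


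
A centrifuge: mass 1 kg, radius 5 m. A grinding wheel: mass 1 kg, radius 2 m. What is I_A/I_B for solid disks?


Given: M1=1 kg, R1=5 m, M2=1 kg, R2=2 m
For a disk: I = (1/2)*M*R^2, so I_A/I_B = (M1*R1^2)/(M2*R2^2)
M1*R1^2 = 1*25 = 25
M2*R2^2 = 1*4 = 4
I_A/I_B = 25/4 = 25/4

25/4


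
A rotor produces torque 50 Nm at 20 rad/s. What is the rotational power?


Given: tau = 50 Nm, omega = 20 rad/s
Using P = tau * omega
P = 50 * 20
P = 1000 W

1000 W


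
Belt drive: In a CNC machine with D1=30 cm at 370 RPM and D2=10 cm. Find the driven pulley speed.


Given: D1 = 30 cm, w1 = 370 RPM, D2 = 10 cm
Using D1*w1 = D2*w2
w2 = D1*w1 / D2
w2 = 30*370 / 10
w2 = 11100 / 10
w2 = 1110 RPM

1110 RPM


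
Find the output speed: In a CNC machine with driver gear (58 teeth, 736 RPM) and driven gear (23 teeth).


Given: N1 = 58 teeth, w1 = 736 RPM, N2 = 23 teeth
Using N1*w1 = N2*w2
w2 = N1*w1 / N2
w2 = 58*736 / 23
w2 = 42688 / 23
w2 = 1856 RPM

1856 RPM


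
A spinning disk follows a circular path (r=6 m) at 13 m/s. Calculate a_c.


Given: v = 13 m/s, r = 6 m
Using a_c = v^2 / r
a_c = 13^2 / 6
a_c = 169 / 6
a_c = 169/6 m/s^2

169/6 m/s^2


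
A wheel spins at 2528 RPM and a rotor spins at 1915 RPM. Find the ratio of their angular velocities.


Given: RPM_A = 2528, RPM_B = 1915
omega = 2*pi*RPM/60, so omega_A/omega_B = RPM_A / RPM_B
omega_A/omega_B = 2528 / 1915
omega_A/omega_B = 2528/1915

2528/1915


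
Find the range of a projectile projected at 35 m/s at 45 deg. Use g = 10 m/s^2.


Given: v0 = 35 m/s, theta = 45 deg, g = 10 m/s^2
sin(2*45) = sin(90) = 1
Using R = v0^2 * sin(2*theta) / g
R = 35^2 * 1 / 10
R = 1225 / 10
R = 245/2 m

245/2 m


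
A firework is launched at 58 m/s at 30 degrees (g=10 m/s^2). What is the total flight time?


Given: v0 = 58 m/s, theta = 30 deg, g = 10 m/s^2
sin(30) = 1/2
Using T = 2*v0*sin(theta) / g
T = 2*58*1/2 / 10
T = 58 / 10
T = 29/5 s

29/5 s


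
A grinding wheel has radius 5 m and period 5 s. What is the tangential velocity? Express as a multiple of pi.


Given: radius r = 5 m, period T = 5 s
Using v = 2*pi*r / T
v = 2*pi*5 / 5
v = 10*pi / 5
v = 2*pi m/s

2*pi m/s


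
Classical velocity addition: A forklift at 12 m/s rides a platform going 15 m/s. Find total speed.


Given: object velocity = 12 m/s, platform velocity = 15 m/s (same direction)
Using classical velocity addition: v_total = v_object + v_platform
v_total = 12 + 15
v_total = 27 m/s

27 m/s


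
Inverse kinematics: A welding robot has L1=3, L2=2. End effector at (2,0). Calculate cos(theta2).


Given: L1 = 3, L2 = 2, target (x, y) = (2, 0)
Using cos(theta2) = (x^2 + y^2 - L1^2 - L2^2) / (2*L1*L2)
x^2 + y^2 = 2^2 + 0 = 4
L1^2 + L2^2 = 9 + 4 = 13
Numerator = 4 - 13 = -9
Denominator = 2*3*2 = 12
cos(theta2) = -9/12 = -3/4

-3/4


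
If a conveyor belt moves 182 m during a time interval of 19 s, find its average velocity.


Given: distance d = 182 m, time t = 19 s
Using v = d / t
v = 182 / 19
v = 182/19 m/s

182/19 m/s


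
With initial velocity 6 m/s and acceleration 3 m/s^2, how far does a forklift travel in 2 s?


Given: v0 = 6 m/s, a = 3 m/s^2, t = 2 s
Using s = v0*t + (1/2)*a*t^2
s = 6*2 + (1/2)*3*2^2
s = 12 + (1/2)*12
s = 12 + 6
s = 18

18 m


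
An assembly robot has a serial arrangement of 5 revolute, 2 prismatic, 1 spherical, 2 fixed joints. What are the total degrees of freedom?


Given: serial robot with 5 revolute, 2 prismatic, 1 spherical, 2 fixed joints
DOF contribution per joint type: revolute=1, prismatic=1, spherical=3, fixed=0
DOF = 5*1 + 2*1 + 1*3 + 2*0
DOF = 10

10


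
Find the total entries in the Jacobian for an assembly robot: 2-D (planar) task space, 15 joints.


Given: task space dimension = 2, joints = 15
Jacobian is a 2 x 15 matrix
Total entries = rows * columns
Total = 2 * 15
Total = 30

30


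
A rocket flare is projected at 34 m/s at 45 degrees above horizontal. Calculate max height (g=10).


Given: v0 = 34 m/s, theta = 45 deg, g = 10 m/s^2
sin^2(45) = 1/2
Using H = v0^2 * sin^2(theta) / (2*g)
H = 34^2 * 1/2 / (2*10)
H = 1156 * 1/2 / 20
H = 578 / 20
H = 289/10 m

289/10 m


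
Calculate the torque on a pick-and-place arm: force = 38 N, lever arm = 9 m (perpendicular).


Given: F = 38 N, r = 9 m, angle = 90 deg (perpendicular)
Using tau = F * r * sin(90)
sin(90) = 1
tau = 38 * 9 * 1
tau = 342 Nm

342 Nm


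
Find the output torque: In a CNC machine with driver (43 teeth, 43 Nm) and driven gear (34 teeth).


Given: N1 = 43, N2 = 34, T1 = 43 Nm
Using T2/T1 = N2/N1
T2 = T1 * N2 / N1
T2 = 43 * 34 / 43
T2 = 1462 / 43
T2 = 34 Nm

34 Nm


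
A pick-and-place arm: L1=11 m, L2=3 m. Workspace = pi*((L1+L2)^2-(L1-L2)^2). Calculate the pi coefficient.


Given: L1 = 11, L2 = 3
(L1+L2)^2 = (14)^2 = 196
(L1-L2)^2 = (8)^2 = 64
Difference = 196 - 64 = 132
This equals 4*L1*L2 = 4*11*3 = 132
Workspace area = 132*pi

132


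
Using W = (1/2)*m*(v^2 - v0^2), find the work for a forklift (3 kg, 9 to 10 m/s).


Given: m = 3 kg, v0 = 9 m/s, v = 10 m/s
Using W = (1/2)*m*(v^2 - v0^2)
v^2 = 10^2 = 100
v0^2 = 9^2 = 81
v^2 - v0^2 = 100 - 81 = 19
W = (1/2)*3*19 = 57/2 J

57/2 J


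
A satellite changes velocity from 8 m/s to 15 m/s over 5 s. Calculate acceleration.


Given: initial velocity v0 = 8 m/s, final velocity v = 15 m/s, time t = 5 s
Using a = (v - v0) / t
a = (15 - 8) / 5
a = 7 / 5
a = 7/5 m/s^2

7/5 m/s^2


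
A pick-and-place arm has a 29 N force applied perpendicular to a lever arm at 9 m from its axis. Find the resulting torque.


Given: F = 29 N, r = 9 m, angle = 90 deg (perpendicular)
Using tau = F * r * sin(90)
sin(90) = 1
tau = 29 * 9 * 1
tau = 261 Nm

261 Nm


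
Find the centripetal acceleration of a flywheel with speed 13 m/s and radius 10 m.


Given: v = 13 m/s, r = 10 m
Using a_c = v^2 / r
a_c = 13^2 / 10
a_c = 169 / 10
a_c = 169/10 m/s^2

169/10 m/s^2


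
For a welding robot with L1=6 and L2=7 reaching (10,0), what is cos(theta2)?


Given: L1 = 6, L2 = 7, target (x, y) = (10, 0)
Using cos(theta2) = (x^2 + y^2 - L1^2 - L2^2) / (2*L1*L2)
x^2 + y^2 = 10^2 + 0 = 100
L1^2 + L2^2 = 36 + 49 = 85
Numerator = 100 - 85 = 15
Denominator = 2*6*7 = 84
cos(theta2) = 15/84 = 5/28

5/28


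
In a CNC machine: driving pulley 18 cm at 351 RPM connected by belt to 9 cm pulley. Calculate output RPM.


Given: D1 = 18 cm, w1 = 351 RPM, D2 = 9 cm
Using D1*w1 = D2*w2
w2 = D1*w1 / D2
w2 = 18*351 / 9
w2 = 6318 / 9
w2 = 702 RPM

702 RPM


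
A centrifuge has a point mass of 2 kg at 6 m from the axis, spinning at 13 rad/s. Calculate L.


Given: m = 2 kg, r = 6 m, omega = 13 rad/s
For a point mass: I = m*r^2
I = 2*6^2 = 2*36 = 72
L = I*omega = 72*13
L = 936 kg*m^2/s

936 kg*m^2/s


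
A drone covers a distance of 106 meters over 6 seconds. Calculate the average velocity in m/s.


Given: distance d = 106 m, time t = 6 s
Using v = d / t
v = 106 / 6
v = 53/3 m/s

53/3 m/s


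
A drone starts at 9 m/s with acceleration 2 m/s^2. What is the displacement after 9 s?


Given: v0 = 9 m/s, a = 2 m/s^2, t = 9 s
Using s = v0*t + (1/2)*a*t^2
s = 9*9 + (1/2)*2*9^2
s = 81 + (1/2)*162
s = 81 + 81
s = 162

162 m


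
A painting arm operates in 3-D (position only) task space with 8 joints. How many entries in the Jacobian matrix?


Given: task space dimension = 3, joints = 8
Jacobian is a 3 x 8 matrix
Total entries = rows * columns
Total = 3 * 8
Total = 24

24


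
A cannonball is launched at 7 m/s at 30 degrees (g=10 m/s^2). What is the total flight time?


Given: v0 = 7 m/s, theta = 30 deg, g = 10 m/s^2
sin(30) = 1/2
Using T = 2*v0*sin(theta) / g
T = 2*7*1/2 / 10
T = 7 / 10
T = 7/10 s

7/10 s


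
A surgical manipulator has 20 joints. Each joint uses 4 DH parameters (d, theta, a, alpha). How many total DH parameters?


Given: 20 joints, 4 DH parameters per joint (d, theta, a, alpha)
Total DH parameters = number_of_joints * 4
Total = 20 * 4
Total = 80

80


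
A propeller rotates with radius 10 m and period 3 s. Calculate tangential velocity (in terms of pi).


Given: radius r = 10 m, period T = 3 s
Using v = 2*pi*r / T
v = 2*pi*10 / 3
v = 20*pi / 3
v = 20/3*pi m/s

20/3*pi m/s


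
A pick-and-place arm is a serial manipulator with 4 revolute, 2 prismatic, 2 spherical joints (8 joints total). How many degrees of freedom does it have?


Given: serial robot with 4 revolute, 2 prismatic, 2 spherical joints
DOF contribution per joint type: revolute=1, prismatic=1, spherical=3, fixed=0
DOF = 4*1 + 2*1 + 2*3
DOF = 12

12


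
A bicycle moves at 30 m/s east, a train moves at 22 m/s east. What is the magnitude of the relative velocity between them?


Given: v_A = 30 m/s east, v_B = 22 m/s east
Both move in the same direction; relative speed = |v_A - v_B|
|30 - 22| = |8|
= 8 m/s

8 m/s


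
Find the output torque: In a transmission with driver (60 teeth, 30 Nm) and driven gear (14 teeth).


Given: N1 = 60, N2 = 14, T1 = 30 Nm
Using T2/T1 = N2/N1
T2 = T1 * N2 / N1
T2 = 30 * 14 / 60
T2 = 420 / 60
T2 = 7 Nm

7 Nm


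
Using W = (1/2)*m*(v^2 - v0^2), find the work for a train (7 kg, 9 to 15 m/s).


Given: m = 7 kg, v0 = 9 m/s, v = 15 m/s
Using W = (1/2)*m*(v^2 - v0^2)
v^2 = 15^2 = 225
v0^2 = 9^2 = 81
v^2 - v0^2 = 225 - 81 = 144
W = (1/2)*7*144 = 504 J

504 J


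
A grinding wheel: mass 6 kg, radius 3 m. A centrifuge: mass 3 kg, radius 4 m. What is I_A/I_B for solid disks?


Given: M1=6 kg, R1=3 m, M2=3 kg, R2=4 m
For a disk: I = (1/2)*M*R^2, so I_A/I_B = (M1*R1^2)/(M2*R2^2)
M1*R1^2 = 6*9 = 54
M2*R2^2 = 3*16 = 48
I_A/I_B = 54/48 = 9/8

9/8


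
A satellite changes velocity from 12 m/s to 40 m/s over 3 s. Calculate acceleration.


Given: initial velocity v0 = 12 m/s, final velocity v = 40 m/s, time t = 3 s
Using a = (v - v0) / t
a = (40 - 12) / 3
a = 28 / 3
a = 28/3 m/s^2

28/3 m/s^2


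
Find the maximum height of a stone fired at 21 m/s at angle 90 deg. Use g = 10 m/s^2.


Given: v0 = 21 m/s, theta = 90 deg, g = 10 m/s^2
sin^2(90) = 1
Using H = v0^2 * sin^2(theta) / (2*g)
H = 21^2 * 1 / (2*10)
H = 441 * 1 / 20
H = 441 / 20
H = 441/20 m

441/20 m


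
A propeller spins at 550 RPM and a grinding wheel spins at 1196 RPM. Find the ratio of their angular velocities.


Given: RPM_A = 550, RPM_B = 1196
omega = 2*pi*RPM/60, so omega_A/omega_B = RPM_A / RPM_B
omega_A/omega_B = 550 / 1196
omega_A/omega_B = 275/598

275/598


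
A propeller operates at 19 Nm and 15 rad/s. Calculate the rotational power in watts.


Given: tau = 19 Nm, omega = 15 rad/s
Using P = tau * omega
P = 19 * 15
P = 285 W

285 W


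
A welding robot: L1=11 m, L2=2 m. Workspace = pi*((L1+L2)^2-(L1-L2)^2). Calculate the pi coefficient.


Given: L1 = 11, L2 = 2
(L1+L2)^2 = (13)^2 = 169
(L1-L2)^2 = (9)^2 = 81
Difference = 169 - 81 = 88
This equals 4*L1*L2 = 4*11*2 = 88
Workspace area = 88*pi

88


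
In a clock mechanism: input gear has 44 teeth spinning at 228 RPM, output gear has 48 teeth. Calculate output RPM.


Given: N1 = 44 teeth, w1 = 228 RPM, N2 = 48 teeth
Using N1*w1 = N2*w2
w2 = N1*w1 / N2
w2 = 44*228 / 48
w2 = 10032 / 48
w2 = 209 RPM

209 RPM


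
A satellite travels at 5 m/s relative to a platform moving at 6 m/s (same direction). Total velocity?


Given: object velocity = 5 m/s, platform velocity = 6 m/s (same direction)
Using classical velocity addition: v_total = v_object + v_platform
v_total = 5 + 6
v_total = 11 m/s

11 m/s


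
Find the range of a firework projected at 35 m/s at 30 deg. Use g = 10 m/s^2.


Given: v0 = 35 m/s, theta = 30 deg, g = 10 m/s^2
sin(2*30) = sin(60) = sqrt(3)/2
Using R = v0^2 * sin(2*theta) / g
R = 35^2 * (sqrt(3)/2) / 10
R = 1225 * sqrt(3) / 20
R = 245/4*sqrt(3) m

245/4*sqrt(3) m


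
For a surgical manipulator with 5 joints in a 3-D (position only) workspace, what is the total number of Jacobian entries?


Given: task space dimension = 3, joints = 5
Jacobian is a 3 x 5 matrix
Total entries = rows * columns
Total = 3 * 5
Total = 15

15
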